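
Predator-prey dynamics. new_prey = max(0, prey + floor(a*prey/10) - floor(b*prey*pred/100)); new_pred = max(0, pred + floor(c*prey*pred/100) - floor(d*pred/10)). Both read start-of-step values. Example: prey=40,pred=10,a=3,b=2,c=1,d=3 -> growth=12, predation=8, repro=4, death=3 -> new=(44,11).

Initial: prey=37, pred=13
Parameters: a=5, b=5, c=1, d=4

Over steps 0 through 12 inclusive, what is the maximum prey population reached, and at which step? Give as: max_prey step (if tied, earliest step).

Answer: 61 11

Derivation:
Step 1: prey: 37+18-24=31; pred: 13+4-5=12
Step 2: prey: 31+15-18=28; pred: 12+3-4=11
Step 3: prey: 28+14-15=27; pred: 11+3-4=10
Step 4: prey: 27+13-13=27; pred: 10+2-4=8
Step 5: prey: 27+13-10=30; pred: 8+2-3=7
Step 6: prey: 30+15-10=35; pred: 7+2-2=7
Step 7: prey: 35+17-12=40; pred: 7+2-2=7
Step 8: prey: 40+20-14=46; pred: 7+2-2=7
Step 9: prey: 46+23-16=53; pred: 7+3-2=8
Step 10: prey: 53+26-21=58; pred: 8+4-3=9
Step 11: prey: 58+29-26=61; pred: 9+5-3=11
Step 12: prey: 61+30-33=58; pred: 11+6-4=13
Max prey = 61 at step 11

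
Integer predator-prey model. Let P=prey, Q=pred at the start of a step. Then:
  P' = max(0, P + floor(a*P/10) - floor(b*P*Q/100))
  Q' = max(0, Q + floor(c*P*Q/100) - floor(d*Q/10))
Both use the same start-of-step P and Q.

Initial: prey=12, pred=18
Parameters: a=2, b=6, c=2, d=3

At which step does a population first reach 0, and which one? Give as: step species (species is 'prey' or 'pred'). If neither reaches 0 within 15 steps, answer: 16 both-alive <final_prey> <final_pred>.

Step 1: prey: 12+2-12=2; pred: 18+4-5=17
Step 2: prey: 2+0-2=0; pred: 17+0-5=12
First extinction: prey at step 2

Answer: 2 prey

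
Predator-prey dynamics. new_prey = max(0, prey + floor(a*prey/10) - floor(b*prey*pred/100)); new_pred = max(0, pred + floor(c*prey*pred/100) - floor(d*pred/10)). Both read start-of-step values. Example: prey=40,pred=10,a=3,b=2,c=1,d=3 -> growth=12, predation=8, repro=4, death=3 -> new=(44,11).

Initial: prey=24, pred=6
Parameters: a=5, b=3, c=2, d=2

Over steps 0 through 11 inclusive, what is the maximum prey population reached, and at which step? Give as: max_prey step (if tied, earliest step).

Step 1: prey: 24+12-4=32; pred: 6+2-1=7
Step 2: prey: 32+16-6=42; pred: 7+4-1=10
Step 3: prey: 42+21-12=51; pred: 10+8-2=16
Step 4: prey: 51+25-24=52; pred: 16+16-3=29
Step 5: prey: 52+26-45=33; pred: 29+30-5=54
Step 6: prey: 33+16-53=0; pred: 54+35-10=79
Step 7: prey: 0+0-0=0; pred: 79+0-15=64
Step 8: prey: 0+0-0=0; pred: 64+0-12=52
Step 9: prey: 0+0-0=0; pred: 52+0-10=42
Step 10: prey: 0+0-0=0; pred: 42+0-8=34
Step 11: prey: 0+0-0=0; pred: 34+0-6=28
Max prey = 52 at step 4

Answer: 52 4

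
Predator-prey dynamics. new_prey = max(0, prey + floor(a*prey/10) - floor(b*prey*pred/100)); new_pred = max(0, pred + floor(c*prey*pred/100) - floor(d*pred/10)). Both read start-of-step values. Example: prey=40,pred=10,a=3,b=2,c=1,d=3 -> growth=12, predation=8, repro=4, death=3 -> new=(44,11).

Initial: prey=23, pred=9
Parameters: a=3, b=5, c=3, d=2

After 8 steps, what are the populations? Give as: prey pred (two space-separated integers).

Answer: 0 9

Derivation:
Step 1: prey: 23+6-10=19; pred: 9+6-1=14
Step 2: prey: 19+5-13=11; pred: 14+7-2=19
Step 3: prey: 11+3-10=4; pred: 19+6-3=22
Step 4: prey: 4+1-4=1; pred: 22+2-4=20
Step 5: prey: 1+0-1=0; pred: 20+0-4=16
Step 6: prey: 0+0-0=0; pred: 16+0-3=13
Step 7: prey: 0+0-0=0; pred: 13+0-2=11
Step 8: prey: 0+0-0=0; pred: 11+0-2=9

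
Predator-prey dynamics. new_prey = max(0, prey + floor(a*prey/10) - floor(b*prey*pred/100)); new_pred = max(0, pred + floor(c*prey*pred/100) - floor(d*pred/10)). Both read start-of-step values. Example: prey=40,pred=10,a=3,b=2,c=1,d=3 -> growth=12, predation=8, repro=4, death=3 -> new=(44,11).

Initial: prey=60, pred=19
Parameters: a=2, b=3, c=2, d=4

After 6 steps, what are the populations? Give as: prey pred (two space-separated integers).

Step 1: prey: 60+12-34=38; pred: 19+22-7=34
Step 2: prey: 38+7-38=7; pred: 34+25-13=46
Step 3: prey: 7+1-9=0; pred: 46+6-18=34
Step 4: prey: 0+0-0=0; pred: 34+0-13=21
Step 5: prey: 0+0-0=0; pred: 21+0-8=13
Step 6: prey: 0+0-0=0; pred: 13+0-5=8

Answer: 0 8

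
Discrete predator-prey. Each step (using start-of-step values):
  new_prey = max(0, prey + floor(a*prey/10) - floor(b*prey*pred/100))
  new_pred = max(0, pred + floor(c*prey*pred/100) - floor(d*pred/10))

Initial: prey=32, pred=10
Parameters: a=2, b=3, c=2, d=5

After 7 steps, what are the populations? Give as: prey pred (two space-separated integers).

Answer: 15 6

Derivation:
Step 1: prey: 32+6-9=29; pred: 10+6-5=11
Step 2: prey: 29+5-9=25; pred: 11+6-5=12
Step 3: prey: 25+5-9=21; pred: 12+6-6=12
Step 4: prey: 21+4-7=18; pred: 12+5-6=11
Step 5: prey: 18+3-5=16; pred: 11+3-5=9
Step 6: prey: 16+3-4=15; pred: 9+2-4=7
Step 7: prey: 15+3-3=15; pred: 7+2-3=6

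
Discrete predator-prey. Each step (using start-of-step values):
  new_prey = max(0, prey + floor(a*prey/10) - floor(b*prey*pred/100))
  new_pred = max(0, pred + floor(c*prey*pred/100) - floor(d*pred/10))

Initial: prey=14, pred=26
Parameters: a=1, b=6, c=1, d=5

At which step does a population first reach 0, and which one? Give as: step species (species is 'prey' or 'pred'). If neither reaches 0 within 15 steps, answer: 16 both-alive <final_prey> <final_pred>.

Step 1: prey: 14+1-21=0; pred: 26+3-13=16
First extinction: prey at step 1

Answer: 1 prey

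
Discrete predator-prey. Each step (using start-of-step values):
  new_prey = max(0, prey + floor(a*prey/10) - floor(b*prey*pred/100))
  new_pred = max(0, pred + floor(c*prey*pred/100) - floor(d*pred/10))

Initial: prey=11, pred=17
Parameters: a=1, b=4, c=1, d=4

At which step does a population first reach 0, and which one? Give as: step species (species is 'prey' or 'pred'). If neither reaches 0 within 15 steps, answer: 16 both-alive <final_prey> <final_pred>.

Step 1: prey: 11+1-7=5; pred: 17+1-6=12
Step 2: prey: 5+0-2=3; pred: 12+0-4=8
Step 3: prey: 3+0-0=3; pred: 8+0-3=5
Step 4: prey: 3+0-0=3; pred: 5+0-2=3
Step 5: prey: 3+0-0=3; pred: 3+0-1=2
Step 6: prey: 3+0-0=3; pred: 2+0-0=2
Steps 7-15: state stable at prey=3, pred=2 (no change)
No extinction within 15 steps

Answer: 16 both-alive 3 2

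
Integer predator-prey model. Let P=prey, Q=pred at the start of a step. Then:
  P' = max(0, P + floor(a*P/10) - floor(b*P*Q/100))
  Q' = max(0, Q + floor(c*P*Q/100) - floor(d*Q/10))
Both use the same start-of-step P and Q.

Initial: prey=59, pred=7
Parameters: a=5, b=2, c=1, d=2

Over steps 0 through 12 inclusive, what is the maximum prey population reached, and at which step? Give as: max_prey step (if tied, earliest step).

Answer: 123 3

Derivation:
Step 1: prey: 59+29-8=80; pred: 7+4-1=10
Step 2: prey: 80+40-16=104; pred: 10+8-2=16
Step 3: prey: 104+52-33=123; pred: 16+16-3=29
Step 4: prey: 123+61-71=113; pred: 29+35-5=59
Step 5: prey: 113+56-133=36; pred: 59+66-11=114
Step 6: prey: 36+18-82=0; pred: 114+41-22=133
Step 7: prey: 0+0-0=0; pred: 133+0-26=107
Step 8: prey: 0+0-0=0; pred: 107+0-21=86
Step 9: prey: 0+0-0=0; pred: 86+0-17=69
Step 10: prey: 0+0-0=0; pred: 69+0-13=56
Step 11: prey: 0+0-0=0; pred: 56+0-11=45
Step 12: prey: 0+0-0=0; pred: 45+0-9=36
Max prey = 123 at step 3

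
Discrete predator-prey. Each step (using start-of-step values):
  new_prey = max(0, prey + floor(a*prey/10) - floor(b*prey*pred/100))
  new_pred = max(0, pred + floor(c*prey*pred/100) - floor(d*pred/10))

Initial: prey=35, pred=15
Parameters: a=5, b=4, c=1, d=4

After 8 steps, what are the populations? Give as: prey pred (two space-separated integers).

Answer: 53 8

Derivation:
Step 1: prey: 35+17-21=31; pred: 15+5-6=14
Step 2: prey: 31+15-17=29; pred: 14+4-5=13
Step 3: prey: 29+14-15=28; pred: 13+3-5=11
Step 4: prey: 28+14-12=30; pred: 11+3-4=10
Step 5: prey: 30+15-12=33; pred: 10+3-4=9
Step 6: prey: 33+16-11=38; pred: 9+2-3=8
Step 7: prey: 38+19-12=45; pred: 8+3-3=8
Step 8: prey: 45+22-14=53; pred: 8+3-3=8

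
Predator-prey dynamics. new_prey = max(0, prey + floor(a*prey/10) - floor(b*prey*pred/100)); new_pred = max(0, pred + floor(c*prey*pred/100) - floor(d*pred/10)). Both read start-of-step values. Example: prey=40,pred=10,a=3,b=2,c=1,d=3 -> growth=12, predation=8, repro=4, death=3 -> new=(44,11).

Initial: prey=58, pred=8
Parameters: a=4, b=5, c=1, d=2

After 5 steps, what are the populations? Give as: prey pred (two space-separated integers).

Answer: 5 21

Derivation:
Step 1: prey: 58+23-23=58; pred: 8+4-1=11
Step 2: prey: 58+23-31=50; pred: 11+6-2=15
Step 3: prey: 50+20-37=33; pred: 15+7-3=19
Step 4: prey: 33+13-31=15; pred: 19+6-3=22
Step 5: prey: 15+6-16=5; pred: 22+3-4=21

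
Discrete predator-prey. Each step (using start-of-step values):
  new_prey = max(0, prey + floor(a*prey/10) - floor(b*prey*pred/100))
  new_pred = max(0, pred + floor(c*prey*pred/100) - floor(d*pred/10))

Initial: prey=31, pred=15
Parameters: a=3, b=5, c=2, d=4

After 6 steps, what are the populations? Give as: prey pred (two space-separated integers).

Answer: 2 4

Derivation:
Step 1: prey: 31+9-23=17; pred: 15+9-6=18
Step 2: prey: 17+5-15=7; pred: 18+6-7=17
Step 3: prey: 7+2-5=4; pred: 17+2-6=13
Step 4: prey: 4+1-2=3; pred: 13+1-5=9
Step 5: prey: 3+0-1=2; pred: 9+0-3=6
Step 6: prey: 2+0-0=2; pred: 6+0-2=4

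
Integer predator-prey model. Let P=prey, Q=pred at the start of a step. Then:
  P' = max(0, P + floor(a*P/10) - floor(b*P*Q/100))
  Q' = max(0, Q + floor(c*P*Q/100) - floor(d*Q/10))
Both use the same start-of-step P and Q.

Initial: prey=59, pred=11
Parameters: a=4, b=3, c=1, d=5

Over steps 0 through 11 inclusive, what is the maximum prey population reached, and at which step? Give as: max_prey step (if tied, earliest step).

Step 1: prey: 59+23-19=63; pred: 11+6-5=12
Step 2: prey: 63+25-22=66; pred: 12+7-6=13
Step 3: prey: 66+26-25=67; pred: 13+8-6=15
Step 4: prey: 67+26-30=63; pred: 15+10-7=18
Step 5: prey: 63+25-34=54; pred: 18+11-9=20
Step 6: prey: 54+21-32=43; pred: 20+10-10=20
Step 7: prey: 43+17-25=35; pred: 20+8-10=18
Step 8: prey: 35+14-18=31; pred: 18+6-9=15
Step 9: prey: 31+12-13=30; pred: 15+4-7=12
Step 10: prey: 30+12-10=32; pred: 12+3-6=9
Step 11: prey: 32+12-8=36; pred: 9+2-4=7
Max prey = 67 at step 3

Answer: 67 3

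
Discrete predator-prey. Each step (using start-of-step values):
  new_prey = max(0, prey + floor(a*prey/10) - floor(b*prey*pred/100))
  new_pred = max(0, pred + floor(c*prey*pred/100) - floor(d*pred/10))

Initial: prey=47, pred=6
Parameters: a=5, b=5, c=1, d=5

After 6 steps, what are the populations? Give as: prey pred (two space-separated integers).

Answer: 105 20

Derivation:
Step 1: prey: 47+23-14=56; pred: 6+2-3=5
Step 2: prey: 56+28-14=70; pred: 5+2-2=5
Step 3: prey: 70+35-17=88; pred: 5+3-2=6
Step 4: prey: 88+44-26=106; pred: 6+5-3=8
Step 5: prey: 106+53-42=117; pred: 8+8-4=12
Step 6: prey: 117+58-70=105; pred: 12+14-6=20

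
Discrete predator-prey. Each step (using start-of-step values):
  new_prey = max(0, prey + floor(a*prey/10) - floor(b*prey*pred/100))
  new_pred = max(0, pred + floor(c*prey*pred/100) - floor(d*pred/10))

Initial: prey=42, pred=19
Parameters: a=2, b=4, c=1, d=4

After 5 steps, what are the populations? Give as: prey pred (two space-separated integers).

Step 1: prey: 42+8-31=19; pred: 19+7-7=19
Step 2: prey: 19+3-14=8; pred: 19+3-7=15
Step 3: prey: 8+1-4=5; pred: 15+1-6=10
Step 4: prey: 5+1-2=4; pred: 10+0-4=6
Step 5: prey: 4+0-0=4; pred: 6+0-2=4

Answer: 4 4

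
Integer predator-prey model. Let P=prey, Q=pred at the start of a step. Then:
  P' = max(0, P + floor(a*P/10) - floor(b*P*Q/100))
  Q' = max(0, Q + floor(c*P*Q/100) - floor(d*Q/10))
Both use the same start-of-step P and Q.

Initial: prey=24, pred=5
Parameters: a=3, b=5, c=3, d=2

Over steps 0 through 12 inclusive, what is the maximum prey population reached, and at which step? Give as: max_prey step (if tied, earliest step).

Step 1: prey: 24+7-6=25; pred: 5+3-1=7
Step 2: prey: 25+7-8=24; pred: 7+5-1=11
Step 3: prey: 24+7-13=18; pred: 11+7-2=16
Step 4: prey: 18+5-14=9; pred: 16+8-3=21
Step 5: prey: 9+2-9=2; pred: 21+5-4=22
Step 6: prey: 2+0-2=0; pred: 22+1-4=19
Step 7: prey: 0+0-0=0; pred: 19+0-3=16
Step 8: prey: 0+0-0=0; pred: 16+0-3=13
Step 9: prey: 0+0-0=0; pred: 13+0-2=11
Step 10: prey: 0+0-0=0; pred: 11+0-2=9
Step 11: prey: 0+0-0=0; pred: 9+0-1=8
Step 12: prey: 0+0-0=0; pred: 8+0-1=7
Max prey = 25 at step 1

Answer: 25 1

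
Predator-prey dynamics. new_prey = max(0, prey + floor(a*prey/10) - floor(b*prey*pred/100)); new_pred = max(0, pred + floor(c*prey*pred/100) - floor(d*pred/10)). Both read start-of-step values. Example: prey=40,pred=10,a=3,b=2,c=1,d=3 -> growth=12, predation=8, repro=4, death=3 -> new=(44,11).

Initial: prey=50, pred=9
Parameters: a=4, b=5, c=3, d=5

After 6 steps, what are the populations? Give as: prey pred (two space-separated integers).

Step 1: prey: 50+20-22=48; pred: 9+13-4=18
Step 2: prey: 48+19-43=24; pred: 18+25-9=34
Step 3: prey: 24+9-40=0; pred: 34+24-17=41
Step 4: prey: 0+0-0=0; pred: 41+0-20=21
Step 5: prey: 0+0-0=0; pred: 21+0-10=11
Step 6: prey: 0+0-0=0; pred: 11+0-5=6

Answer: 0 6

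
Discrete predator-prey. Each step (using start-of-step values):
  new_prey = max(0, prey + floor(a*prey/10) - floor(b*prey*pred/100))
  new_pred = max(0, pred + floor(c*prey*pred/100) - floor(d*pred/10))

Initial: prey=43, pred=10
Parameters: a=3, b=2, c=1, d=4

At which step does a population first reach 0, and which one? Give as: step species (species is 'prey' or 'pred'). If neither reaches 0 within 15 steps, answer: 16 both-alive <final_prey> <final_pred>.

Answer: 16 both-alive 18 7

Derivation:
Step 1: prey: 43+12-8=47; pred: 10+4-4=10
Step 2: prey: 47+14-9=52; pred: 10+4-4=10
Step 3: prey: 52+15-10=57; pred: 10+5-4=11
Step 4: prey: 57+17-12=62; pred: 11+6-4=13
Step 5: prey: 62+18-16=64; pred: 13+8-5=16
Step 6: prey: 64+19-20=63; pred: 16+10-6=20
Step 7: prey: 63+18-25=56; pred: 20+12-8=24
Step 8: prey: 56+16-26=46; pred: 24+13-9=28
Step 9: prey: 46+13-25=34; pred: 28+12-11=29
Step 10: prey: 34+10-19=25; pred: 29+9-11=27
Step 11: prey: 25+7-13=19; pred: 27+6-10=23
Step 12: prey: 19+5-8=16; pred: 23+4-9=18
Step 13: prey: 16+4-5=15; pred: 18+2-7=13
Step 14: prey: 15+4-3=16; pred: 13+1-5=9
Step 15: prey: 16+4-2=18; pred: 9+1-3=7
No extinction within 15 steps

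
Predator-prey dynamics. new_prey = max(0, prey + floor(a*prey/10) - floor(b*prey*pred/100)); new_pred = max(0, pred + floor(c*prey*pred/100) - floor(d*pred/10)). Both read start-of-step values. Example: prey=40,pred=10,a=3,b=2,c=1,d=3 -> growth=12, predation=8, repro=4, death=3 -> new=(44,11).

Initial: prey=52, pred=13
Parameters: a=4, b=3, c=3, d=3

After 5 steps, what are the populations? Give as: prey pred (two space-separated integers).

Answer: 0 49

Derivation:
Step 1: prey: 52+20-20=52; pred: 13+20-3=30
Step 2: prey: 52+20-46=26; pred: 30+46-9=67
Step 3: prey: 26+10-52=0; pred: 67+52-20=99
Step 4: prey: 0+0-0=0; pred: 99+0-29=70
Step 5: prey: 0+0-0=0; pred: 70+0-21=49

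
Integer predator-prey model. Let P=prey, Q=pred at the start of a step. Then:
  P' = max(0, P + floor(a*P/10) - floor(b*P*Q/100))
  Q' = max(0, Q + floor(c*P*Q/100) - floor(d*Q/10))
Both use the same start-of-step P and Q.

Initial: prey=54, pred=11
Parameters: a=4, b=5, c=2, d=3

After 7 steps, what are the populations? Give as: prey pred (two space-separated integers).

Answer: 0 10

Derivation:
Step 1: prey: 54+21-29=46; pred: 11+11-3=19
Step 2: prey: 46+18-43=21; pred: 19+17-5=31
Step 3: prey: 21+8-32=0; pred: 31+13-9=35
Step 4: prey: 0+0-0=0; pred: 35+0-10=25
Step 5: prey: 0+0-0=0; pred: 25+0-7=18
Step 6: prey: 0+0-0=0; pred: 18+0-5=13
Step 7: prey: 0+0-0=0; pred: 13+0-3=10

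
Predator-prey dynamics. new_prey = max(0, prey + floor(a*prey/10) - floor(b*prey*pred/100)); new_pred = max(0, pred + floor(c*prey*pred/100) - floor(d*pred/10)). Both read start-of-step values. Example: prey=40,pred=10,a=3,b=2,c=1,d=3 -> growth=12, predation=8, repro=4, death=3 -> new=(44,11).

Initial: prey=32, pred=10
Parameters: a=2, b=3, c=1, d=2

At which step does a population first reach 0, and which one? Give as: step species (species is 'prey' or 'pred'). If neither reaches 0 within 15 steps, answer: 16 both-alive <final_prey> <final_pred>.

Answer: 16 both-alive 9 4

Derivation:
Step 1: prey: 32+6-9=29; pred: 10+3-2=11
Step 2: prey: 29+5-9=25; pred: 11+3-2=12
Step 3: prey: 25+5-9=21; pred: 12+3-2=13
Step 4: prey: 21+4-8=17; pred: 13+2-2=13
Step 5: prey: 17+3-6=14; pred: 13+2-2=13
Step 6: prey: 14+2-5=11; pred: 13+1-2=12
Step 7: prey: 11+2-3=10; pred: 12+1-2=11
Step 8: prey: 10+2-3=9; pred: 11+1-2=10
Step 9: prey: 9+1-2=8; pred: 10+0-2=8
Step 10: prey: 8+1-1=8; pred: 8+0-1=7
Step 11: prey: 8+1-1=8; pred: 7+0-1=6
Step 12: prey: 8+1-1=8; pred: 6+0-1=5
Step 13: prey: 8+1-1=8; pred: 5+0-1=4
Step 14: prey: 8+1-0=9; pred: 4+0-0=4
Step 15: prey: 9+1-1=9; pred: 4+0-0=4
No extinction within 15 steps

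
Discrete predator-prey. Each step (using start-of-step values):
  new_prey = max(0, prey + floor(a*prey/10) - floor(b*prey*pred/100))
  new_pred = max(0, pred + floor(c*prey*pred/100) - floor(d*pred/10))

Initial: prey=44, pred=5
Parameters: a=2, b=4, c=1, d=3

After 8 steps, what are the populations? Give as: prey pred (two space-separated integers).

Answer: 26 6

Derivation:
Step 1: prey: 44+8-8=44; pred: 5+2-1=6
Step 2: prey: 44+8-10=42; pred: 6+2-1=7
Step 3: prey: 42+8-11=39; pred: 7+2-2=7
Step 4: prey: 39+7-10=36; pred: 7+2-2=7
Step 5: prey: 36+7-10=33; pred: 7+2-2=7
Step 6: prey: 33+6-9=30; pred: 7+2-2=7
Step 7: prey: 30+6-8=28; pred: 7+2-2=7
Step 8: prey: 28+5-7=26; pred: 7+1-2=6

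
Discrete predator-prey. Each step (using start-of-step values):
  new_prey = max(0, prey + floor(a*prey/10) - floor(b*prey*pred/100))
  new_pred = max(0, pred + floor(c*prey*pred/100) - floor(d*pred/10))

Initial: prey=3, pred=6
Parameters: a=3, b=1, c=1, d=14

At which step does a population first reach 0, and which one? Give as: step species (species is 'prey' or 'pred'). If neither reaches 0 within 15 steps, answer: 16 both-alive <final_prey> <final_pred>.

Step 1: prey: 3+0-0=3; pred: 6+0-8=0
First extinction: pred at step 1

Answer: 1 pred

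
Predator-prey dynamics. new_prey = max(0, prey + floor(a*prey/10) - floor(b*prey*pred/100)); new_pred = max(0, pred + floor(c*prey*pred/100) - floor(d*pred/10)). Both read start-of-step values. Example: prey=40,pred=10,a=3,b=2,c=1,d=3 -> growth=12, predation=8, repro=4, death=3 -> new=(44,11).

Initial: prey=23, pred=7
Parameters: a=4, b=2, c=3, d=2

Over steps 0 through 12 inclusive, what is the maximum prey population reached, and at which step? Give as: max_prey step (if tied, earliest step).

Answer: 38 3

Derivation:
Step 1: prey: 23+9-3=29; pred: 7+4-1=10
Step 2: prey: 29+11-5=35; pred: 10+8-2=16
Step 3: prey: 35+14-11=38; pred: 16+16-3=29
Step 4: prey: 38+15-22=31; pred: 29+33-5=57
Step 5: prey: 31+12-35=8; pred: 57+53-11=99
Step 6: prey: 8+3-15=0; pred: 99+23-19=103
Step 7: prey: 0+0-0=0; pred: 103+0-20=83
Step 8: prey: 0+0-0=0; pred: 83+0-16=67
Step 9: prey: 0+0-0=0; pred: 67+0-13=54
Step 10: prey: 0+0-0=0; pred: 54+0-10=44
Step 11: prey: 0+0-0=0; pred: 44+0-8=36
Step 12: prey: 0+0-0=0; pred: 36+0-7=29
Max prey = 38 at step 3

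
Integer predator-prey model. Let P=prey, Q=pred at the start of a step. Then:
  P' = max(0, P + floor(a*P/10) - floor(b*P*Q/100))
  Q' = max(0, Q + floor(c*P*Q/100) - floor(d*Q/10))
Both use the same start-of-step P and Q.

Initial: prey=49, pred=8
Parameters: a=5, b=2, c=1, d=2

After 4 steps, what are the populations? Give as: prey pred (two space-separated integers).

Step 1: prey: 49+24-7=66; pred: 8+3-1=10
Step 2: prey: 66+33-13=86; pred: 10+6-2=14
Step 3: prey: 86+43-24=105; pred: 14+12-2=24
Step 4: prey: 105+52-50=107; pred: 24+25-4=45

Answer: 107 45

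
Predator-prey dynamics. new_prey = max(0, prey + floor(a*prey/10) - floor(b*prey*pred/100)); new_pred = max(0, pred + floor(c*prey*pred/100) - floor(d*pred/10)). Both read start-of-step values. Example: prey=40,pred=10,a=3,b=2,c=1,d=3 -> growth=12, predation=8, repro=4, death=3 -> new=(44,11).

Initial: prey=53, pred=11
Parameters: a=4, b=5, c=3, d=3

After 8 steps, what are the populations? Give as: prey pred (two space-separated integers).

Answer: 0 9

Derivation:
Step 1: prey: 53+21-29=45; pred: 11+17-3=25
Step 2: prey: 45+18-56=7; pred: 25+33-7=51
Step 3: prey: 7+2-17=0; pred: 51+10-15=46
Step 4: prey: 0+0-0=0; pred: 46+0-13=33
Step 5: prey: 0+0-0=0; pred: 33+0-9=24
Step 6: prey: 0+0-0=0; pred: 24+0-7=17
Step 7: prey: 0+0-0=0; pred: 17+0-5=12
Step 8: prey: 0+0-0=0; pred: 12+0-3=9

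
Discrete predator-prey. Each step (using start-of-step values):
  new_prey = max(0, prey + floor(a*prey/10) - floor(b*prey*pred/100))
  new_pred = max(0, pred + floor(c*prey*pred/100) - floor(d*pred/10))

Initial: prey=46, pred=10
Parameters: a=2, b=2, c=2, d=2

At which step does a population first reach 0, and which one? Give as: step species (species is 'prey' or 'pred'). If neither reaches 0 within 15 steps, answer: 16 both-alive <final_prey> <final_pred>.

Step 1: prey: 46+9-9=46; pred: 10+9-2=17
Step 2: prey: 46+9-15=40; pred: 17+15-3=29
Step 3: prey: 40+8-23=25; pred: 29+23-5=47
Step 4: prey: 25+5-23=7; pred: 47+23-9=61
Step 5: prey: 7+1-8=0; pred: 61+8-12=57
First extinction: prey at step 5

Answer: 5 prey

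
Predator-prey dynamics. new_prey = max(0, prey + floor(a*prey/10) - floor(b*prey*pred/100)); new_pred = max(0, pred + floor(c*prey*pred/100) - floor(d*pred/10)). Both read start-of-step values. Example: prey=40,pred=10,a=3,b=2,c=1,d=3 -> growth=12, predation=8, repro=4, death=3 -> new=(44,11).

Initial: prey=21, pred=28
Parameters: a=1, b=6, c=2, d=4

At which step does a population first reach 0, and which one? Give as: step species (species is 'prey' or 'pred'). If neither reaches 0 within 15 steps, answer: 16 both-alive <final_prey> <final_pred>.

Step 1: prey: 21+2-35=0; pred: 28+11-11=28
First extinction: prey at step 1

Answer: 1 prey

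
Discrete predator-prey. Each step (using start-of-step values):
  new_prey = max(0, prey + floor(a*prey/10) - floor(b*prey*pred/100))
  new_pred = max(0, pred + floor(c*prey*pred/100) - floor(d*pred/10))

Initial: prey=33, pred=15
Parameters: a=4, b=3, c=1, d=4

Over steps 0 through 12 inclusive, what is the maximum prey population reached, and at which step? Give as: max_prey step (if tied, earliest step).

Step 1: prey: 33+13-14=32; pred: 15+4-6=13
Step 2: prey: 32+12-12=32; pred: 13+4-5=12
Step 3: prey: 32+12-11=33; pred: 12+3-4=11
Step 4: prey: 33+13-10=36; pred: 11+3-4=10
Step 5: prey: 36+14-10=40; pred: 10+3-4=9
Step 6: prey: 40+16-10=46; pred: 9+3-3=9
Step 7: prey: 46+18-12=52; pred: 9+4-3=10
Step 8: prey: 52+20-15=57; pred: 10+5-4=11
Step 9: prey: 57+22-18=61; pred: 11+6-4=13
Step 10: prey: 61+24-23=62; pred: 13+7-5=15
Step 11: prey: 62+24-27=59; pred: 15+9-6=18
Step 12: prey: 59+23-31=51; pred: 18+10-7=21
Max prey = 62 at step 10

Answer: 62 10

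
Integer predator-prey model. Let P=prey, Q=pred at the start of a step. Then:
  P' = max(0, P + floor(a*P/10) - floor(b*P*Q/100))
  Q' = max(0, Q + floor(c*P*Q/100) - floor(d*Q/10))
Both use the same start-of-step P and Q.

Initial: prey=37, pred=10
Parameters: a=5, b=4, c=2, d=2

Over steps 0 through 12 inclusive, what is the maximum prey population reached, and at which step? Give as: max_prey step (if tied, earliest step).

Answer: 41 1

Derivation:
Step 1: prey: 37+18-14=41; pred: 10+7-2=15
Step 2: prey: 41+20-24=37; pred: 15+12-3=24
Step 3: prey: 37+18-35=20; pred: 24+17-4=37
Step 4: prey: 20+10-29=1; pred: 37+14-7=44
Step 5: prey: 1+0-1=0; pred: 44+0-8=36
Step 6: prey: 0+0-0=0; pred: 36+0-7=29
Step 7: prey: 0+0-0=0; pred: 29+0-5=24
Step 8: prey: 0+0-0=0; pred: 24+0-4=20
Step 9: prey: 0+0-0=0; pred: 20+0-4=16
Step 10: prey: 0+0-0=0; pred: 16+0-3=13
Step 11: prey: 0+0-0=0; pred: 13+0-2=11
Step 12: prey: 0+0-0=0; pred: 11+0-2=9
Max prey = 41 at step 1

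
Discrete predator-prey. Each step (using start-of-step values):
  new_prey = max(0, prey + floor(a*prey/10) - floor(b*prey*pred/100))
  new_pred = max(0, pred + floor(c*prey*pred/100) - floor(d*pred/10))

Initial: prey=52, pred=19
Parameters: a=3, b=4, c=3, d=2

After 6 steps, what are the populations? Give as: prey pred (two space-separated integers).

Answer: 0 32

Derivation:
Step 1: prey: 52+15-39=28; pred: 19+29-3=45
Step 2: prey: 28+8-50=0; pred: 45+37-9=73
Step 3: prey: 0+0-0=0; pred: 73+0-14=59
Step 4: prey: 0+0-0=0; pred: 59+0-11=48
Step 5: prey: 0+0-0=0; pred: 48+0-9=39
Step 6: prey: 0+0-0=0; pred: 39+0-7=32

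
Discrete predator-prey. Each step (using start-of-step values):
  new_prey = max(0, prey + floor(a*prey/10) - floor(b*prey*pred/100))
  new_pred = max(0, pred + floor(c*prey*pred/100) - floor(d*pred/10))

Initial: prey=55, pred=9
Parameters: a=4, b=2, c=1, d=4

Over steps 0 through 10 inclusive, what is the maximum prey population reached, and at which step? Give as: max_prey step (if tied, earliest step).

Answer: 101 4

Derivation:
Step 1: prey: 55+22-9=68; pred: 9+4-3=10
Step 2: prey: 68+27-13=82; pred: 10+6-4=12
Step 3: prey: 82+32-19=95; pred: 12+9-4=17
Step 4: prey: 95+38-32=101; pred: 17+16-6=27
Step 5: prey: 101+40-54=87; pred: 27+27-10=44
Step 6: prey: 87+34-76=45; pred: 44+38-17=65
Step 7: prey: 45+18-58=5; pred: 65+29-26=68
Step 8: prey: 5+2-6=1; pred: 68+3-27=44
Step 9: prey: 1+0-0=1; pred: 44+0-17=27
Step 10: prey: 1+0-0=1; pred: 27+0-10=17
Max prey = 101 at step 4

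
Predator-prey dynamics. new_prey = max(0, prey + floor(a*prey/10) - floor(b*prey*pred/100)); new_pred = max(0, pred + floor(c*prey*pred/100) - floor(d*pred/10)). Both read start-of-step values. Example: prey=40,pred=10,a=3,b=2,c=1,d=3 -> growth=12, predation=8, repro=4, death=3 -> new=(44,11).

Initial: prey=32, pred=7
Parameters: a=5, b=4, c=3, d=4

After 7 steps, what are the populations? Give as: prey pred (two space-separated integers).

Answer: 0 13

Derivation:
Step 1: prey: 32+16-8=40; pred: 7+6-2=11
Step 2: prey: 40+20-17=43; pred: 11+13-4=20
Step 3: prey: 43+21-34=30; pred: 20+25-8=37
Step 4: prey: 30+15-44=1; pred: 37+33-14=56
Step 5: prey: 1+0-2=0; pred: 56+1-22=35
Step 6: prey: 0+0-0=0; pred: 35+0-14=21
Step 7: prey: 0+0-0=0; pred: 21+0-8=13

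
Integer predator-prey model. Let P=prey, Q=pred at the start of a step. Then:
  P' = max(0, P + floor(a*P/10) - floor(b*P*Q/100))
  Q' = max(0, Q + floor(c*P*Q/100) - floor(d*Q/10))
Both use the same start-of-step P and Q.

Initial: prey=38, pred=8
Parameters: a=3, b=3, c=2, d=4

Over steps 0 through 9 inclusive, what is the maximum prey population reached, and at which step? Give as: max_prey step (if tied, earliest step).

Answer: 40 1

Derivation:
Step 1: prey: 38+11-9=40; pred: 8+6-3=11
Step 2: prey: 40+12-13=39; pred: 11+8-4=15
Step 3: prey: 39+11-17=33; pred: 15+11-6=20
Step 4: prey: 33+9-19=23; pred: 20+13-8=25
Step 5: prey: 23+6-17=12; pred: 25+11-10=26
Step 6: prey: 12+3-9=6; pred: 26+6-10=22
Step 7: prey: 6+1-3=4; pred: 22+2-8=16
Step 8: prey: 4+1-1=4; pred: 16+1-6=11
Step 9: prey: 4+1-1=4; pred: 11+0-4=7
Max prey = 40 at step 1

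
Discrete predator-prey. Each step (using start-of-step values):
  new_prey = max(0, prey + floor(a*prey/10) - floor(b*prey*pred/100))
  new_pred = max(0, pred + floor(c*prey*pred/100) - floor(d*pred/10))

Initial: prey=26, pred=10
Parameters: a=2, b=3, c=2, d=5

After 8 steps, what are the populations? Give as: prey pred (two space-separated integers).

Answer: 23 5

Derivation:
Step 1: prey: 26+5-7=24; pred: 10+5-5=10
Step 2: prey: 24+4-7=21; pred: 10+4-5=9
Step 3: prey: 21+4-5=20; pred: 9+3-4=8
Step 4: prey: 20+4-4=20; pred: 8+3-4=7
Step 5: prey: 20+4-4=20; pred: 7+2-3=6
Step 6: prey: 20+4-3=21; pred: 6+2-3=5
Step 7: prey: 21+4-3=22; pred: 5+2-2=5
Step 8: prey: 22+4-3=23; pred: 5+2-2=5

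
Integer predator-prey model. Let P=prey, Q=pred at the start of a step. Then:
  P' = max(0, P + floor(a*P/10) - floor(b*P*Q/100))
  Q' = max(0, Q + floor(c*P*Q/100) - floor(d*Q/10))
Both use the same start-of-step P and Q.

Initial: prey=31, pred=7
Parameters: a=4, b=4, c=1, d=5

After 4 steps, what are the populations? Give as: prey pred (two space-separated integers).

Answer: 59 5

Derivation:
Step 1: prey: 31+12-8=35; pred: 7+2-3=6
Step 2: prey: 35+14-8=41; pred: 6+2-3=5
Step 3: prey: 41+16-8=49; pred: 5+2-2=5
Step 4: prey: 49+19-9=59; pred: 5+2-2=5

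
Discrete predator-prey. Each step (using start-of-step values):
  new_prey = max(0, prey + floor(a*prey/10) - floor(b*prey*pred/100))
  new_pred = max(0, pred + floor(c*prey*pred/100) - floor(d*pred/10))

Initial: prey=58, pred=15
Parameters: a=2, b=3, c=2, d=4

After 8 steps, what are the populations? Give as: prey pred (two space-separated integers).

Answer: 0 4

Derivation:
Step 1: prey: 58+11-26=43; pred: 15+17-6=26
Step 2: prey: 43+8-33=18; pred: 26+22-10=38
Step 3: prey: 18+3-20=1; pred: 38+13-15=36
Step 4: prey: 1+0-1=0; pred: 36+0-14=22
Step 5: prey: 0+0-0=0; pred: 22+0-8=14
Step 6: prey: 0+0-0=0; pred: 14+0-5=9
Step 7: prey: 0+0-0=0; pred: 9+0-3=6
Step 8: prey: 0+0-0=0; pred: 6+0-2=4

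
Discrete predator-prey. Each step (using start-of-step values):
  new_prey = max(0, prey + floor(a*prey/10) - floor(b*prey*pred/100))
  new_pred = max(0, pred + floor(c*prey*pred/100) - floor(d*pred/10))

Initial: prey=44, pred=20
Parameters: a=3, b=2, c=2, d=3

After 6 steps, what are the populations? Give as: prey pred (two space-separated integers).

Step 1: prey: 44+13-17=40; pred: 20+17-6=31
Step 2: prey: 40+12-24=28; pred: 31+24-9=46
Step 3: prey: 28+8-25=11; pred: 46+25-13=58
Step 4: prey: 11+3-12=2; pred: 58+12-17=53
Step 5: prey: 2+0-2=0; pred: 53+2-15=40
Step 6: prey: 0+0-0=0; pred: 40+0-12=28

Answer: 0 28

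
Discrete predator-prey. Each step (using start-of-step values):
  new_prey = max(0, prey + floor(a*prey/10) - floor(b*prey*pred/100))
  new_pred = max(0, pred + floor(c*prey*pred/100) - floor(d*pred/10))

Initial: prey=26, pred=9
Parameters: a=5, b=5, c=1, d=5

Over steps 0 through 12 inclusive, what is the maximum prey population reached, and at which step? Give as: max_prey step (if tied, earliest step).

Step 1: prey: 26+13-11=28; pred: 9+2-4=7
Step 2: prey: 28+14-9=33; pred: 7+1-3=5
Step 3: prey: 33+16-8=41; pred: 5+1-2=4
Step 4: prey: 41+20-8=53; pred: 4+1-2=3
Step 5: prey: 53+26-7=72; pred: 3+1-1=3
Step 6: prey: 72+36-10=98; pred: 3+2-1=4
Step 7: prey: 98+49-19=128; pred: 4+3-2=5
Step 8: prey: 128+64-32=160; pred: 5+6-2=9
Step 9: prey: 160+80-72=168; pred: 9+14-4=19
Step 10: prey: 168+84-159=93; pred: 19+31-9=41
Step 11: prey: 93+46-190=0; pred: 41+38-20=59
Step 12: prey: 0+0-0=0; pred: 59+0-29=30
Max prey = 168 at step 9

Answer: 168 9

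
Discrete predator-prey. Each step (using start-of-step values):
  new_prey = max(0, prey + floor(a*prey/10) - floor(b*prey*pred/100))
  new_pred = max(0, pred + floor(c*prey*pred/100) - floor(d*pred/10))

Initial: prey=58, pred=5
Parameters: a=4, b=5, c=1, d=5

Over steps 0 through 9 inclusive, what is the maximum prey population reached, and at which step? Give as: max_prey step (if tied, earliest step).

Step 1: prey: 58+23-14=67; pred: 5+2-2=5
Step 2: prey: 67+26-16=77; pred: 5+3-2=6
Step 3: prey: 77+30-23=84; pred: 6+4-3=7
Step 4: prey: 84+33-29=88; pred: 7+5-3=9
Step 5: prey: 88+35-39=84; pred: 9+7-4=12
Step 6: prey: 84+33-50=67; pred: 12+10-6=16
Step 7: prey: 67+26-53=40; pred: 16+10-8=18
Step 8: prey: 40+16-36=20; pred: 18+7-9=16
Step 9: prey: 20+8-16=12; pred: 16+3-8=11
Max prey = 88 at step 4

Answer: 88 4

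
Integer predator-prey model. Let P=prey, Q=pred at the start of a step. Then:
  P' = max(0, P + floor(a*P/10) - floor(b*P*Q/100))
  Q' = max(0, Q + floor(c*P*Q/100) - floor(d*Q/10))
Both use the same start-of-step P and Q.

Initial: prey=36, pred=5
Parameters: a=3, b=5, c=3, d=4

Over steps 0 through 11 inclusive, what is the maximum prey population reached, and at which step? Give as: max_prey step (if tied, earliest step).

Step 1: prey: 36+10-9=37; pred: 5+5-2=8
Step 2: prey: 37+11-14=34; pred: 8+8-3=13
Step 3: prey: 34+10-22=22; pred: 13+13-5=21
Step 4: prey: 22+6-23=5; pred: 21+13-8=26
Step 5: prey: 5+1-6=0; pred: 26+3-10=19
Step 6: prey: 0+0-0=0; pred: 19+0-7=12
Step 7: prey: 0+0-0=0; pred: 12+0-4=8
Step 8: prey: 0+0-0=0; pred: 8+0-3=5
Step 9: prey: 0+0-0=0; pred: 5+0-2=3
Step 10: prey: 0+0-0=0; pred: 3+0-1=2
Step 11: prey: 0+0-0=0; pred: 2+0-0=2
Max prey = 37 at step 1

Answer: 37 1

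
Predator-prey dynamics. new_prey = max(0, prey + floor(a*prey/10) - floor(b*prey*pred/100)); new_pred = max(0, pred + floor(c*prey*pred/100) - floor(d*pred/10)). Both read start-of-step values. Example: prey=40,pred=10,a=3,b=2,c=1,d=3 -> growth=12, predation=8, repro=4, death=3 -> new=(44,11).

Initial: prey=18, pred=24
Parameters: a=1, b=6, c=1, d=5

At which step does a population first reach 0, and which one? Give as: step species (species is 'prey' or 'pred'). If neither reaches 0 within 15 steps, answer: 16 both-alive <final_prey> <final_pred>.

Answer: 1 prey

Derivation:
Step 1: prey: 18+1-25=0; pred: 24+4-12=16
First extinction: prey at step 1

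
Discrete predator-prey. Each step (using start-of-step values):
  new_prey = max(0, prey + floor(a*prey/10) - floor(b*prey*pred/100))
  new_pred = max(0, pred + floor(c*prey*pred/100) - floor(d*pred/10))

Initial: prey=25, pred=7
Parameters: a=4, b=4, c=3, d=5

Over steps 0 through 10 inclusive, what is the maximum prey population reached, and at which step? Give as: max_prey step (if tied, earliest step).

Step 1: prey: 25+10-7=28; pred: 7+5-3=9
Step 2: prey: 28+11-10=29; pred: 9+7-4=12
Step 3: prey: 29+11-13=27; pred: 12+10-6=16
Step 4: prey: 27+10-17=20; pred: 16+12-8=20
Step 5: prey: 20+8-16=12; pred: 20+12-10=22
Step 6: prey: 12+4-10=6; pred: 22+7-11=18
Step 7: prey: 6+2-4=4; pred: 18+3-9=12
Step 8: prey: 4+1-1=4; pred: 12+1-6=7
Step 9: prey: 4+1-1=4; pred: 7+0-3=4
Step 10: prey: 4+1-0=5; pred: 4+0-2=2
Max prey = 29 at step 2

Answer: 29 2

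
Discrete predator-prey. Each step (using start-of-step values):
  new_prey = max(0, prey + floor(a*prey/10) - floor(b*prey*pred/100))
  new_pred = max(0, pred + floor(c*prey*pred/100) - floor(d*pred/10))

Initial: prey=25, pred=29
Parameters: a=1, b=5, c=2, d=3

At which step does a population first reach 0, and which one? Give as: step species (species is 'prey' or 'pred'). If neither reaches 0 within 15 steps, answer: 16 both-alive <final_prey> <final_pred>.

Step 1: prey: 25+2-36=0; pred: 29+14-8=35
First extinction: prey at step 1

Answer: 1 prey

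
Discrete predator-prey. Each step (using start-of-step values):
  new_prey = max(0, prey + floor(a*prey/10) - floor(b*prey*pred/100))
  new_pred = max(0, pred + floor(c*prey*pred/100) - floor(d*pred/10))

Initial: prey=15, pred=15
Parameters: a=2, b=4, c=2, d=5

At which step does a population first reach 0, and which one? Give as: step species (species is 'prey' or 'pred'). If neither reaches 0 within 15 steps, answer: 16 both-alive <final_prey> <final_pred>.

Step 1: prey: 15+3-9=9; pred: 15+4-7=12
Step 2: prey: 9+1-4=6; pred: 12+2-6=8
Step 3: prey: 6+1-1=6; pred: 8+0-4=4
Step 4: prey: 6+1-0=7; pred: 4+0-2=2
Step 5: prey: 7+1-0=8; pred: 2+0-1=1
Step 6: prey: 8+1-0=9; pred: 1+0-0=1
Step 7: prey: 9+1-0=10; pred: 1+0-0=1
Step 8: prey: 10+2-0=12; pred: 1+0-0=1
Step 9: prey: 12+2-0=14; pred: 1+0-0=1
Step 10: prey: 14+2-0=16; pred: 1+0-0=1
Step 11: prey: 16+3-0=19; pred: 1+0-0=1
Step 12: prey: 19+3-0=22; pred: 1+0-0=1
Step 13: prey: 22+4-0=26; pred: 1+0-0=1
Step 14: prey: 26+5-1=30; pred: 1+0-0=1
Step 15: prey: 30+6-1=35; pred: 1+0-0=1
No extinction within 15 steps

Answer: 16 both-alive 35 1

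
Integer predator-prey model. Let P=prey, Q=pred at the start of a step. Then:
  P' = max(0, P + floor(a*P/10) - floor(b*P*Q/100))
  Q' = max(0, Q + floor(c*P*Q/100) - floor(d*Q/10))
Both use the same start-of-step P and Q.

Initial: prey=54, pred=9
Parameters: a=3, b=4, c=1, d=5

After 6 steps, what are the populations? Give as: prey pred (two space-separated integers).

Step 1: prey: 54+16-19=51; pred: 9+4-4=9
Step 2: prey: 51+15-18=48; pred: 9+4-4=9
Step 3: prey: 48+14-17=45; pred: 9+4-4=9
Step 4: prey: 45+13-16=42; pred: 9+4-4=9
Step 5: prey: 42+12-15=39; pred: 9+3-4=8
Step 6: prey: 39+11-12=38; pred: 8+3-4=7

Answer: 38 7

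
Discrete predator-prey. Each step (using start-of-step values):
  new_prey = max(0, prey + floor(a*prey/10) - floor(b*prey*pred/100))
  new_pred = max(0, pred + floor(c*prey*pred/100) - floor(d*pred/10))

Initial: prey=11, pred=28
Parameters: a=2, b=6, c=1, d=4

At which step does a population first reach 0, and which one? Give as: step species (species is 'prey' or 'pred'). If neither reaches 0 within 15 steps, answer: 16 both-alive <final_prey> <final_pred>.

Answer: 1 prey

Derivation:
Step 1: prey: 11+2-18=0; pred: 28+3-11=20
First extinction: prey at step 1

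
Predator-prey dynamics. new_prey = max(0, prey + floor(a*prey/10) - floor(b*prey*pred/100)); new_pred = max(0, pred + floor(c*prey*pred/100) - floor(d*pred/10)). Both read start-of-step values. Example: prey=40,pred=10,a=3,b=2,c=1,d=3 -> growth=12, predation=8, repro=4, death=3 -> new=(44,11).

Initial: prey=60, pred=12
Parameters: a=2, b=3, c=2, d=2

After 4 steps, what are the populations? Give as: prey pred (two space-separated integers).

Answer: 0 47

Derivation:
Step 1: prey: 60+12-21=51; pred: 12+14-2=24
Step 2: prey: 51+10-36=25; pred: 24+24-4=44
Step 3: prey: 25+5-33=0; pred: 44+22-8=58
Step 4: prey: 0+0-0=0; pred: 58+0-11=47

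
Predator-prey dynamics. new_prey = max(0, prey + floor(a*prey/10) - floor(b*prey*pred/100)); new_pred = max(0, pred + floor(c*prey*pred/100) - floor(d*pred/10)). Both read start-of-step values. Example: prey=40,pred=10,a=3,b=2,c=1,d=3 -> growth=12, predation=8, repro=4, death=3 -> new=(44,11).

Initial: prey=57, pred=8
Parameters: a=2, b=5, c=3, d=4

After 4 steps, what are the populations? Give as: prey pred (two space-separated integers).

Answer: 0 21

Derivation:
Step 1: prey: 57+11-22=46; pred: 8+13-3=18
Step 2: prey: 46+9-41=14; pred: 18+24-7=35
Step 3: prey: 14+2-24=0; pred: 35+14-14=35
Step 4: prey: 0+0-0=0; pred: 35+0-14=21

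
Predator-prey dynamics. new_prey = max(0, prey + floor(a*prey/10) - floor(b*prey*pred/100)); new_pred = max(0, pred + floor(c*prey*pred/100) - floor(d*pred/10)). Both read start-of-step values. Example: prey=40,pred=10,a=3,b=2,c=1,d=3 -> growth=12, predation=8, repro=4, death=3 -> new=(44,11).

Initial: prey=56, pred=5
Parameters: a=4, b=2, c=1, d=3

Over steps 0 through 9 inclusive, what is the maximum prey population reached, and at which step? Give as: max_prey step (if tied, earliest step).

Step 1: prey: 56+22-5=73; pred: 5+2-1=6
Step 2: prey: 73+29-8=94; pred: 6+4-1=9
Step 3: prey: 94+37-16=115; pred: 9+8-2=15
Step 4: prey: 115+46-34=127; pred: 15+17-4=28
Step 5: prey: 127+50-71=106; pred: 28+35-8=55
Step 6: prey: 106+42-116=32; pred: 55+58-16=97
Step 7: prey: 32+12-62=0; pred: 97+31-29=99
Step 8: prey: 0+0-0=0; pred: 99+0-29=70
Step 9: prey: 0+0-0=0; pred: 70+0-21=49
Max prey = 127 at step 4

Answer: 127 4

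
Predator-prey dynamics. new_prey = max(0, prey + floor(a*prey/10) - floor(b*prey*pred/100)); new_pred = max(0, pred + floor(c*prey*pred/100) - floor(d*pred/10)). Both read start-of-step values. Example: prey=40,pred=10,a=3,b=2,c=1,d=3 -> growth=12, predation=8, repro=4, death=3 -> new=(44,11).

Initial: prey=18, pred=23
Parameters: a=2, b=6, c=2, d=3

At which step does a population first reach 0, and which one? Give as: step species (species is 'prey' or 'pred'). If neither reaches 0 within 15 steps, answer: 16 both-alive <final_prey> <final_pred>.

Step 1: prey: 18+3-24=0; pred: 23+8-6=25
First extinction: prey at step 1

Answer: 1 prey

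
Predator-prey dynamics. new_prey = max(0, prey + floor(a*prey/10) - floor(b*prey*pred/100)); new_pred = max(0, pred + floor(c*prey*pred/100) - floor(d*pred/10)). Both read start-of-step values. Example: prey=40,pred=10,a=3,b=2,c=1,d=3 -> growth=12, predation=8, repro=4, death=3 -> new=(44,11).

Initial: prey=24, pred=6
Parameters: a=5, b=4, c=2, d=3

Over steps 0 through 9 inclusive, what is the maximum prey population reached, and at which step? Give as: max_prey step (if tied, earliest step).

Step 1: prey: 24+12-5=31; pred: 6+2-1=7
Step 2: prey: 31+15-8=38; pred: 7+4-2=9
Step 3: prey: 38+19-13=44; pred: 9+6-2=13
Step 4: prey: 44+22-22=44; pred: 13+11-3=21
Step 5: prey: 44+22-36=30; pred: 21+18-6=33
Step 6: prey: 30+15-39=6; pred: 33+19-9=43
Step 7: prey: 6+3-10=0; pred: 43+5-12=36
Step 8: prey: 0+0-0=0; pred: 36+0-10=26
Step 9: prey: 0+0-0=0; pred: 26+0-7=19
Max prey = 44 at step 3

Answer: 44 3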